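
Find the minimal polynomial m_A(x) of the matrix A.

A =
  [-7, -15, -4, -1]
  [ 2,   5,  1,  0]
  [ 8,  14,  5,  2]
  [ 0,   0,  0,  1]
x^3 - 3*x^2 + 3*x - 1

The characteristic polynomial is χ_A(x) = (x - 1)^4, so the eigenvalues are known. The minimal polynomial is
  m_A(x) = Π_λ (x − λ)^{k_λ}
where k_λ is the size of the *largest* Jordan block for λ (equivalently, the smallest k with (A − λI)^k v = 0 for every generalised eigenvector v of λ).

  λ = 1: largest Jordan block has size 3, contributing (x − 1)^3

So m_A(x) = (x - 1)^3 = x^3 - 3*x^2 + 3*x - 1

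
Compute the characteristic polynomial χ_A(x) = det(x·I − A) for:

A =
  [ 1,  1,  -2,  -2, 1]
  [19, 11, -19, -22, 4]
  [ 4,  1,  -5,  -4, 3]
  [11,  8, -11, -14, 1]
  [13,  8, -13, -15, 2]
x^5 + 5*x^4 + 10*x^3 + 10*x^2 + 5*x + 1

Expanding det(x·I − A) (e.g. by cofactor expansion or by noting that A is similar to its Jordan form J, which has the same characteristic polynomial as A) gives
  χ_A(x) = x^5 + 5*x^4 + 10*x^3 + 10*x^2 + 5*x + 1
which factors as (x + 1)^5. The eigenvalues (with algebraic multiplicities) are λ = -1 with multiplicity 5.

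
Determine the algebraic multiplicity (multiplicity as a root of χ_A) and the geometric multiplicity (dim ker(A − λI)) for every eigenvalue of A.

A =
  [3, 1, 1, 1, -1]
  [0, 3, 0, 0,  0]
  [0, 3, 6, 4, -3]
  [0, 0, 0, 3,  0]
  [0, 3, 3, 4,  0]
λ = 3: alg = 5, geom = 3

Step 1 — factor the characteristic polynomial to read off the algebraic multiplicities:
  χ_A(x) = (x - 3)^5

Step 2 — compute geometric multiplicities via the rank-nullity identity g(λ) = n − rank(A − λI):
  rank(A − (3)·I) = 2, so dim ker(A − (3)·I) = n − 2 = 3

Summary:
  λ = 3: algebraic multiplicity = 5, geometric multiplicity = 3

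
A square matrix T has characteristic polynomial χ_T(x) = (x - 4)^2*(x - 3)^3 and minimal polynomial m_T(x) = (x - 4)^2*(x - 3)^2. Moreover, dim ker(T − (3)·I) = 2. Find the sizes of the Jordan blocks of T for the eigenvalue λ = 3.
Block sizes for λ = 3: [2, 1]

Step 1 — from the characteristic polynomial, algebraic multiplicity of λ = 3 is 3. From dim ker(T − (3)·I) = 2, there are exactly 2 Jordan blocks for λ = 3.
Step 2 — from the minimal polynomial, the factor (x − 3)^2 tells us the largest block for λ = 3 has size 2.
Step 3 — with total size 3, 2 blocks, and largest block 2, the block sizes (in nonincreasing order) are [2, 1].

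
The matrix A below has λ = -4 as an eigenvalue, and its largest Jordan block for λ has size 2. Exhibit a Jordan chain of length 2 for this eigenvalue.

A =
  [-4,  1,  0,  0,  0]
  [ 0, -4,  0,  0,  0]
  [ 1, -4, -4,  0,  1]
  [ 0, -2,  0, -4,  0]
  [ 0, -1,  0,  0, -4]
A Jordan chain for λ = -4 of length 2:
v_1 = (0, 0, 1, 0, 0)ᵀ
v_2 = (1, 0, 0, 0, 0)ᵀ

Let N = A − (-4)·I. We want v_2 with N^2 v_2 = 0 but N^1 v_2 ≠ 0; then v_{j-1} := N · v_j for j = 2, …, 2.

Pick v_2 = (1, 0, 0, 0, 0)ᵀ.
Then v_1 = N · v_2 = (0, 0, 1, 0, 0)ᵀ.

Sanity check: (A − (-4)·I) v_1 = (0, 0, 0, 0, 0)ᵀ = 0. ✓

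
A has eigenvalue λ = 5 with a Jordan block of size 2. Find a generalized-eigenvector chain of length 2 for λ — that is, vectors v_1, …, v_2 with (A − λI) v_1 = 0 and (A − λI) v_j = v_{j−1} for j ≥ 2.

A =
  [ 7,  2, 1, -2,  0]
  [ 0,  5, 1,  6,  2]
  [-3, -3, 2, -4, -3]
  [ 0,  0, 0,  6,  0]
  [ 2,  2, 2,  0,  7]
A Jordan chain for λ = 5 of length 2:
v_1 = (1, -1, 0, 0, 0)ᵀ
v_2 = (1, 0, -1, 0, 0)ᵀ

Let N = A − (5)·I. We want v_2 with N^2 v_2 = 0 but N^1 v_2 ≠ 0; then v_{j-1} := N · v_j for j = 2, …, 2.

Pick v_2 = (1, 0, -1, 0, 0)ᵀ.
Then v_1 = N · v_2 = (1, -1, 0, 0, 0)ᵀ.

Sanity check: (A − (5)·I) v_1 = (0, 0, 0, 0, 0)ᵀ = 0. ✓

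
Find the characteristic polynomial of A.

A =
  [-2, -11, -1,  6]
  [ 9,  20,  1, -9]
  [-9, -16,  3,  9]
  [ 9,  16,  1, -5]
x^4 - 16*x^3 + 96*x^2 - 256*x + 256

Expanding det(x·I − A) (e.g. by cofactor expansion or by noting that A is similar to its Jordan form J, which has the same characteristic polynomial as A) gives
  χ_A(x) = x^4 - 16*x^3 + 96*x^2 - 256*x + 256
which factors as (x - 4)^4. The eigenvalues (with algebraic multiplicities) are λ = 4 with multiplicity 4.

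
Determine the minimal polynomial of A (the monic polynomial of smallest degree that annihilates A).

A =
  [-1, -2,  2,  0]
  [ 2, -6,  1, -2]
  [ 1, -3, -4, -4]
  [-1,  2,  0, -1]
x^3 + 9*x^2 + 27*x + 27

The characteristic polynomial is χ_A(x) = (x + 3)^4, so the eigenvalues are known. The minimal polynomial is
  m_A(x) = Π_λ (x − λ)^{k_λ}
where k_λ is the size of the *largest* Jordan block for λ (equivalently, the smallest k with (A − λI)^k v = 0 for every generalised eigenvector v of λ).

  λ = -3: largest Jordan block has size 3, contributing (x + 3)^3

So m_A(x) = (x + 3)^3 = x^3 + 9*x^2 + 27*x + 27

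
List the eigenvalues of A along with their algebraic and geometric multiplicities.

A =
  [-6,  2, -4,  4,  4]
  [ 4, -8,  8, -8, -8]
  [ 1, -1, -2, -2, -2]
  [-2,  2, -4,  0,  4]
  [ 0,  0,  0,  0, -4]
λ = -4: alg = 5, geom = 4

Step 1 — factor the characteristic polynomial to read off the algebraic multiplicities:
  χ_A(x) = (x + 4)^5

Step 2 — compute geometric multiplicities via the rank-nullity identity g(λ) = n − rank(A − λI):
  rank(A − (-4)·I) = 1, so dim ker(A − (-4)·I) = n − 1 = 4

Summary:
  λ = -4: algebraic multiplicity = 5, geometric multiplicity = 4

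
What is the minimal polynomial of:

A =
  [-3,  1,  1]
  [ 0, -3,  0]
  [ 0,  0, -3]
x^2 + 6*x + 9

The characteristic polynomial is χ_A(x) = (x + 3)^3, so the eigenvalues are known. The minimal polynomial is
  m_A(x) = Π_λ (x − λ)^{k_λ}
where k_λ is the size of the *largest* Jordan block for λ (equivalently, the smallest k with (A − λI)^k v = 0 for every generalised eigenvector v of λ).

  λ = -3: largest Jordan block has size 2, contributing (x + 3)^2

So m_A(x) = (x + 3)^2 = x^2 + 6*x + 9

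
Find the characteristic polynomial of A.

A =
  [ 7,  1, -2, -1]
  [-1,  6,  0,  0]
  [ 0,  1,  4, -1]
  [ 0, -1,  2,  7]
x^4 - 24*x^3 + 216*x^2 - 864*x + 1296

Expanding det(x·I − A) (e.g. by cofactor expansion or by noting that A is similar to its Jordan form J, which has the same characteristic polynomial as A) gives
  χ_A(x) = x^4 - 24*x^3 + 216*x^2 - 864*x + 1296
which factors as (x - 6)^4. The eigenvalues (with algebraic multiplicities) are λ = 6 with multiplicity 4.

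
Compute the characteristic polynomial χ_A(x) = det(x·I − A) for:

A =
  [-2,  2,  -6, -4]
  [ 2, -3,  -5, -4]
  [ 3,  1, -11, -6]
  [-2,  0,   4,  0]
x^4 + 16*x^3 + 96*x^2 + 256*x + 256

Expanding det(x·I − A) (e.g. by cofactor expansion or by noting that A is similar to its Jordan form J, which has the same characteristic polynomial as A) gives
  χ_A(x) = x^4 + 16*x^3 + 96*x^2 + 256*x + 256
which factors as (x + 4)^4. The eigenvalues (with algebraic multiplicities) are λ = -4 with multiplicity 4.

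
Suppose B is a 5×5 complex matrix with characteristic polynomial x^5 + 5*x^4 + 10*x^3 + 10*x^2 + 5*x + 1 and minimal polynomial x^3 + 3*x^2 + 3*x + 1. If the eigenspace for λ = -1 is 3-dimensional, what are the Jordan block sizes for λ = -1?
Block sizes for λ = -1: [3, 1, 1]

Step 1 — from the characteristic polynomial, algebraic multiplicity of λ = -1 is 5. From dim ker(B − (-1)·I) = 3, there are exactly 3 Jordan blocks for λ = -1.
Step 2 — from the minimal polynomial, the factor (x + 1)^3 tells us the largest block for λ = -1 has size 3.
Step 3 — with total size 5, 3 blocks, and largest block 3, the block sizes (in nonincreasing order) are [3, 1, 1].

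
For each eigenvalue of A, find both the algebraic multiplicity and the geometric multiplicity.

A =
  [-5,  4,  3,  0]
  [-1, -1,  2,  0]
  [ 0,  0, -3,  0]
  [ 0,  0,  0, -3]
λ = -3: alg = 4, geom = 2

Step 1 — factor the characteristic polynomial to read off the algebraic multiplicities:
  χ_A(x) = (x + 3)^4

Step 2 — compute geometric multiplicities via the rank-nullity identity g(λ) = n − rank(A − λI):
  rank(A − (-3)·I) = 2, so dim ker(A − (-3)·I) = n − 2 = 2

Summary:
  λ = -3: algebraic multiplicity = 4, geometric multiplicity = 2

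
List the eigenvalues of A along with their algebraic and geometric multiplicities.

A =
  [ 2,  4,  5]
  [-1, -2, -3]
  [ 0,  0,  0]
λ = 0: alg = 3, geom = 1

Step 1 — factor the characteristic polynomial to read off the algebraic multiplicities:
  χ_A(x) = x^3

Step 2 — compute geometric multiplicities via the rank-nullity identity g(λ) = n − rank(A − λI):
  rank(A − (0)·I) = 2, so dim ker(A − (0)·I) = n − 2 = 1

Summary:
  λ = 0: algebraic multiplicity = 3, geometric multiplicity = 1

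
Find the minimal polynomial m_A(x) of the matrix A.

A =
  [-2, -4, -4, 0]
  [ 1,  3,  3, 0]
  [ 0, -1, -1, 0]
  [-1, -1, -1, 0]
x^3

The characteristic polynomial is χ_A(x) = x^4, so the eigenvalues are known. The minimal polynomial is
  m_A(x) = Π_λ (x − λ)^{k_λ}
where k_λ is the size of the *largest* Jordan block for λ (equivalently, the smallest k with (A − λI)^k v = 0 for every generalised eigenvector v of λ).

  λ = 0: largest Jordan block has size 3, contributing (x − 0)^3

So m_A(x) = x^3 = x^3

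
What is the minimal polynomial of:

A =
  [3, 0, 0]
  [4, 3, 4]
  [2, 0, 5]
x^2 - 8*x + 15

The characteristic polynomial is χ_A(x) = (x - 5)*(x - 3)^2, so the eigenvalues are known. The minimal polynomial is
  m_A(x) = Π_λ (x − λ)^{k_λ}
where k_λ is the size of the *largest* Jordan block for λ (equivalently, the smallest k with (A − λI)^k v = 0 for every generalised eigenvector v of λ).

  λ = 3: largest Jordan block has size 1, contributing (x − 3)
  λ = 5: largest Jordan block has size 1, contributing (x − 5)

So m_A(x) = (x - 5)*(x - 3) = x^2 - 8*x + 15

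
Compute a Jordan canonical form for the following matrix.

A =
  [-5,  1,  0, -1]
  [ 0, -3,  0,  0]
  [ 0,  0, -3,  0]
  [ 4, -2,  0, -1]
J_2(-3) ⊕ J_1(-3) ⊕ J_1(-3)

The characteristic polynomial is
  det(x·I − A) = x^4 + 12*x^3 + 54*x^2 + 108*x + 81 = (x + 3)^4

Eigenvalues and multiplicities (the geometric multiplicity of λ is n − rank(A − λI), which equals the number of Jordan blocks for λ):
  λ = -3: algebraic multiplicity = 4, geometric multiplicity = 3

Determining the block sizes for each eigenvalue:
  λ = -3: 3 blocks summing to 4 forces exactly one block of size 2 and the rest size 1 → block sizes [2, 1, 1]

Assembling the blocks gives a Jordan form
J =
  [-3,  1,  0,  0]
  [ 0, -3,  0,  0]
  [ 0,  0, -3,  0]
  [ 0,  0,  0, -3]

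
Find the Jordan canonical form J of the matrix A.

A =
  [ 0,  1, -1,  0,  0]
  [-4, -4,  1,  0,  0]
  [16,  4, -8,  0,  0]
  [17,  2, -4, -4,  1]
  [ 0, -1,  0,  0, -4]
J_3(-4) ⊕ J_2(-4)

The characteristic polynomial is
  det(x·I − A) = x^5 + 20*x^4 + 160*x^3 + 640*x^2 + 1280*x + 1024 = (x + 4)^5

Eigenvalues and multiplicities (the geometric multiplicity of λ is n − rank(A − λI), which equals the number of Jordan blocks for λ):
  λ = -4: algebraic multiplicity = 5, geometric multiplicity = 2

Determining the block sizes for each eigenvalue:
  λ = -4: with am = 5 and gm = 2, the partition is not yet determined (e.g. several partitions of 5 into 2 parts exist). Let N = A − (-4)·I. Computing rank(N^1) = 3, rank(N^2) = 1, rank(N^3) = 0; the number of blocks of size ≥ j is rank(N^{j−1}) − rank(N^j), giving [2, 2, 1]. So we have 1 block(s) of size 3, 1 block(s) of size 2 → block sizes [3, 2]

Assembling the blocks gives a Jordan form
J =
  [-4,  1,  0,  0,  0]
  [ 0, -4,  1,  0,  0]
  [ 0,  0, -4,  0,  0]
  [ 0,  0,  0, -4,  1]
  [ 0,  0,  0,  0, -4]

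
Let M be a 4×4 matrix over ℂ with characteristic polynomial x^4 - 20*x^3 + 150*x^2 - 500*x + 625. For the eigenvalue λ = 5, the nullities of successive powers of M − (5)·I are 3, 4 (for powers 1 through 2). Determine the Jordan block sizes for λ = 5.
Block sizes for λ = 5: [2, 1, 1]

From the dimensions of kernels of powers, the number of Jordan blocks of size at least j is d_j − d_{j−1} where d_j = dim ker(N^j) (with d_0 = 0). Computing the differences gives [3, 1].
The number of blocks of size exactly k is (#blocks of size ≥ k) − (#blocks of size ≥ k + 1), so the partition is: 2 block(s) of size 1, 1 block(s) of size 2.
In nonincreasing order the block sizes are [2, 1, 1].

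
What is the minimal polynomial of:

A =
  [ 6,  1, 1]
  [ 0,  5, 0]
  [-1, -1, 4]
x^2 - 10*x + 25

The characteristic polynomial is χ_A(x) = (x - 5)^3, so the eigenvalues are known. The minimal polynomial is
  m_A(x) = Π_λ (x − λ)^{k_λ}
where k_λ is the size of the *largest* Jordan block for λ (equivalently, the smallest k with (A − λI)^k v = 0 for every generalised eigenvector v of λ).

  λ = 5: largest Jordan block has size 2, contributing (x − 5)^2

So m_A(x) = (x - 5)^2 = x^2 - 10*x + 25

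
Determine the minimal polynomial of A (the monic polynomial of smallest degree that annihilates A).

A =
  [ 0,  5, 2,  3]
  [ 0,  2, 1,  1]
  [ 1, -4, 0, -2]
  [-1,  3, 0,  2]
x^3 - 3*x^2 + 3*x - 1

The characteristic polynomial is χ_A(x) = (x - 1)^4, so the eigenvalues are known. The minimal polynomial is
  m_A(x) = Π_λ (x − λ)^{k_λ}
where k_λ is the size of the *largest* Jordan block for λ (equivalently, the smallest k with (A − λI)^k v = 0 for every generalised eigenvector v of λ).

  λ = 1: largest Jordan block has size 3, contributing (x − 1)^3

So m_A(x) = (x - 1)^3 = x^3 - 3*x^2 + 3*x - 1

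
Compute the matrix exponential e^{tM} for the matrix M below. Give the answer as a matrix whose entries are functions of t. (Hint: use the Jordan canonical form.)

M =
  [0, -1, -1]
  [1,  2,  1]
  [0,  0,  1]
e^{tM} =
  [-t*exp(t) + exp(t), -t*exp(t), -t*exp(t)]
  [t*exp(t), t*exp(t) + exp(t), t*exp(t)]
  [0, 0, exp(t)]

Strategy: write M = P · J · P⁻¹ where J is a Jordan canonical form, so e^{tM} = P · e^{tJ} · P⁻¹, and e^{tJ} can be computed block-by-block.

M has Jordan form
J =
  [1, 1, 0]
  [0, 1, 0]
  [0, 0, 1]
(up to reordering of blocks).

Per-block formulas:
  For a 1×1 block at λ = 1: exp(t · [1]) = [e^(1t)].
  For a 2×2 Jordan block J_2(1): exp(t · J_2(1)) = e^(1t)·(I + t·N), where N is the 2×2 nilpotent shift.

After assembling e^{tJ} and conjugating by P, we get:

e^{tM} =
  [-t*exp(t) + exp(t), -t*exp(t), -t*exp(t)]
  [t*exp(t), t*exp(t) + exp(t), t*exp(t)]
  [0, 0, exp(t)]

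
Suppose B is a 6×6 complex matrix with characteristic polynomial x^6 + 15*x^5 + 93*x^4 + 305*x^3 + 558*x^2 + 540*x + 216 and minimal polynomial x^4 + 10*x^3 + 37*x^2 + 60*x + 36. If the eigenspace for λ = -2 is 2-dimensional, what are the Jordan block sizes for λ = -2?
Block sizes for λ = -2: [2, 1]

Step 1 — from the characteristic polynomial, algebraic multiplicity of λ = -2 is 3. From dim ker(B − (-2)·I) = 2, there are exactly 2 Jordan blocks for λ = -2.
Step 2 — from the minimal polynomial, the factor (x + 2)^2 tells us the largest block for λ = -2 has size 2.
Step 3 — with total size 3, 2 blocks, and largest block 2, the block sizes (in nonincreasing order) are [2, 1].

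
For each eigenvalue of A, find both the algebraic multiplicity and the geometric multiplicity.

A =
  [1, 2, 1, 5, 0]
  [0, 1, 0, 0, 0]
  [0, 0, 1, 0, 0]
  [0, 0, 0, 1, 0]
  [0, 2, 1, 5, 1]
λ = 1: alg = 5, geom = 4

Step 1 — factor the characteristic polynomial to read off the algebraic multiplicities:
  χ_A(x) = (x - 1)^5

Step 2 — compute geometric multiplicities via the rank-nullity identity g(λ) = n − rank(A − λI):
  rank(A − (1)·I) = 1, so dim ker(A − (1)·I) = n − 1 = 4

Summary:
  λ = 1: algebraic multiplicity = 5, geometric multiplicity = 4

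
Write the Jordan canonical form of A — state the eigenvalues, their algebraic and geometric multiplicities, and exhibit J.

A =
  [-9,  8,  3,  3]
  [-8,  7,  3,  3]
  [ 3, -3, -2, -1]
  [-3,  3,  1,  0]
J_2(-1) ⊕ J_2(-1)

The characteristic polynomial is
  det(x·I − A) = x^4 + 4*x^3 + 6*x^2 + 4*x + 1 = (x + 1)^4

Eigenvalues and multiplicities (the geometric multiplicity of λ is n − rank(A − λI), which equals the number of Jordan blocks for λ):
  λ = -1: algebraic multiplicity = 4, geometric multiplicity = 2

Determining the block sizes for each eigenvalue:
  λ = -1: with am = 4 and gm = 2, the partition is not yet determined (e.g. several partitions of 4 into 2 parts exist). Let N = A − (-1)·I. Computing rank(N^1) = 2, rank(N^2) = 0; the number of blocks of size ≥ j is rank(N^{j−1}) − rank(N^j), giving [2, 2]. So we have 2 block(s) of size 2 → block sizes [2, 2]

Assembling the blocks gives a Jordan form
J =
  [-1,  1,  0,  0]
  [ 0, -1,  0,  0]
  [ 0,  0, -1,  1]
  [ 0,  0,  0, -1]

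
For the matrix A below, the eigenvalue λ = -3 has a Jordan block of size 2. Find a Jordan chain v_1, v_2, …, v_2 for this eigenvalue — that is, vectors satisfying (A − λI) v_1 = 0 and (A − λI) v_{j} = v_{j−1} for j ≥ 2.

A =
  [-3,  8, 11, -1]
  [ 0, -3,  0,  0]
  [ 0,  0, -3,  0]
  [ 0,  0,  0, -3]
A Jordan chain for λ = -3 of length 2:
v_1 = (8, 0, 0, 0)ᵀ
v_2 = (0, 1, 0, 0)ᵀ

Let N = A − (-3)·I. We want v_2 with N^2 v_2 = 0 but N^1 v_2 ≠ 0; then v_{j-1} := N · v_j for j = 2, …, 2.

Pick v_2 = (0, 1, 0, 0)ᵀ.
Then v_1 = N · v_2 = (8, 0, 0, 0)ᵀ.

Sanity check: (A − (-3)·I) v_1 = (0, 0, 0, 0)ᵀ = 0. ✓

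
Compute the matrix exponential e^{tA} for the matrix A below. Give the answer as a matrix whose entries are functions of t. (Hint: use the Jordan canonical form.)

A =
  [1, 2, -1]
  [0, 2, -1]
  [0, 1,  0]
e^{tA} =
  [exp(t), t^2*exp(t)/2 + 2*t*exp(t), -t^2*exp(t)/2 - t*exp(t)]
  [0, t*exp(t) + exp(t), -t*exp(t)]
  [0, t*exp(t), -t*exp(t) + exp(t)]

Strategy: write A = P · J · P⁻¹ where J is a Jordan canonical form, so e^{tA} = P · e^{tJ} · P⁻¹, and e^{tJ} can be computed block-by-block.

A has Jordan form
J =
  [1, 1, 0]
  [0, 1, 1]
  [0, 0, 1]
(up to reordering of blocks).

Per-block formulas:
  For a 3×3 Jordan block J_3(1): exp(t · J_3(1)) = e^(1t)·(I + t·N + (t^2/2)·N^2), where N is the 3×3 nilpotent shift.

After assembling e^{tJ} and conjugating by P, we get:

e^{tA} =
  [exp(t), t^2*exp(t)/2 + 2*t*exp(t), -t^2*exp(t)/2 - t*exp(t)]
  [0, t*exp(t) + exp(t), -t*exp(t)]
  [0, t*exp(t), -t*exp(t) + exp(t)]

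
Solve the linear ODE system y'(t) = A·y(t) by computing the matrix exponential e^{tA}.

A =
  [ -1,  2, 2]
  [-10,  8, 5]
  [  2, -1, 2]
e^{tA} =
  [-4*t*exp(3*t) + exp(3*t), 2*t*exp(3*t), 2*t*exp(3*t)]
  [-10*t*exp(3*t), 5*t*exp(3*t) + exp(3*t), 5*t*exp(3*t)]
  [2*t*exp(3*t), -t*exp(3*t), -t*exp(3*t) + exp(3*t)]

Strategy: write A = P · J · P⁻¹ where J is a Jordan canonical form, so e^{tA} = P · e^{tJ} · P⁻¹, and e^{tJ} can be computed block-by-block.

A has Jordan form
J =
  [3, 1, 0]
  [0, 3, 0]
  [0, 0, 3]
(up to reordering of blocks).

Per-block formulas:
  For a 2×2 Jordan block J_2(3): exp(t · J_2(3)) = e^(3t)·(I + t·N), where N is the 2×2 nilpotent shift.
  For a 1×1 block at λ = 3: exp(t · [3]) = [e^(3t)].

After assembling e^{tJ} and conjugating by P, we get:

e^{tA} =
  [-4*t*exp(3*t) + exp(3*t), 2*t*exp(3*t), 2*t*exp(3*t)]
  [-10*t*exp(3*t), 5*t*exp(3*t) + exp(3*t), 5*t*exp(3*t)]
  [2*t*exp(3*t), -t*exp(3*t), -t*exp(3*t) + exp(3*t)]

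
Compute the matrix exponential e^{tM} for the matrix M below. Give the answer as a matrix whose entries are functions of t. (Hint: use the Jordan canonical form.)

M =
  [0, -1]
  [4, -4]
e^{tM} =
  [2*t*exp(-2*t) + exp(-2*t), -t*exp(-2*t)]
  [4*t*exp(-2*t), -2*t*exp(-2*t) + exp(-2*t)]

Strategy: write M = P · J · P⁻¹ where J is a Jordan canonical form, so e^{tM} = P · e^{tJ} · P⁻¹, and e^{tJ} can be computed block-by-block.

M has Jordan form
J =
  [-2,  1]
  [ 0, -2]
(up to reordering of blocks).

Per-block formulas:
  For a 2×2 Jordan block J_2(-2): exp(t · J_2(-2)) = e^(-2t)·(I + t·N), where N is the 2×2 nilpotent shift.

After assembling e^{tJ} and conjugating by P, we get:

e^{tM} =
  [2*t*exp(-2*t) + exp(-2*t), -t*exp(-2*t)]
  [4*t*exp(-2*t), -2*t*exp(-2*t) + exp(-2*t)]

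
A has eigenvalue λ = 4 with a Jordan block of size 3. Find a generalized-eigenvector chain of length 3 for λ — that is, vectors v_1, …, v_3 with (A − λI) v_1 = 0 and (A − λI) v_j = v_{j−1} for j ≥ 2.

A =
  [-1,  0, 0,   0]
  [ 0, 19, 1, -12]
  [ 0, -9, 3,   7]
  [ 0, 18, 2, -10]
A Jordan chain for λ = 4 of length 3:
v_1 = (0, -10, 6, -12)ᵀ
v_2 = (0, 1, -1, 2)ᵀ
v_3 = (0, 0, 1, 0)ᵀ

Let N = A − (4)·I. We want v_3 with N^3 v_3 = 0 but N^2 v_3 ≠ 0; then v_{j-1} := N · v_j for j = 3, …, 2.

Pick v_3 = (0, 0, 1, 0)ᵀ.
Then v_2 = N · v_3 = (0, 1, -1, 2)ᵀ.
Then v_1 = N · v_2 = (0, -10, 6, -12)ᵀ.

Sanity check: (A − (4)·I) v_1 = (0, 0, 0, 0)ᵀ = 0. ✓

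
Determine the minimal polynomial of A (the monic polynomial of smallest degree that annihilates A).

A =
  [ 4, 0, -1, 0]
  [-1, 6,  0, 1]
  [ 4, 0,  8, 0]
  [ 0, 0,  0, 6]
x^3 - 18*x^2 + 108*x - 216

The characteristic polynomial is χ_A(x) = (x - 6)^4, so the eigenvalues are known. The minimal polynomial is
  m_A(x) = Π_λ (x − λ)^{k_λ}
where k_λ is the size of the *largest* Jordan block for λ (equivalently, the smallest k with (A − λI)^k v = 0 for every generalised eigenvector v of λ).

  λ = 6: largest Jordan block has size 3, contributing (x − 6)^3

So m_A(x) = (x - 6)^3 = x^3 - 18*x^2 + 108*x - 216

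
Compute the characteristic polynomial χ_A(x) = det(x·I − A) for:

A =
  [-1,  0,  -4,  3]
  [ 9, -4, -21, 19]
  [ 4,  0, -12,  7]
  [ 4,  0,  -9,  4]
x^4 + 13*x^3 + 63*x^2 + 135*x + 108

Expanding det(x·I − A) (e.g. by cofactor expansion or by noting that A is similar to its Jordan form J, which has the same characteristic polynomial as A) gives
  χ_A(x) = x^4 + 13*x^3 + 63*x^2 + 135*x + 108
which factors as (x + 3)^3*(x + 4). The eigenvalues (with algebraic multiplicities) are λ = -4 with multiplicity 1, λ = -3 with multiplicity 3.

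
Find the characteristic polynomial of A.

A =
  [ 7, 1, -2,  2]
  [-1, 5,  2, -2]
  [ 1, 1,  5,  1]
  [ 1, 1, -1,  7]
x^4 - 24*x^3 + 216*x^2 - 864*x + 1296

Expanding det(x·I − A) (e.g. by cofactor expansion or by noting that A is similar to its Jordan form J, which has the same characteristic polynomial as A) gives
  χ_A(x) = x^4 - 24*x^3 + 216*x^2 - 864*x + 1296
which factors as (x - 6)^4. The eigenvalues (with algebraic multiplicities) are λ = 6 with multiplicity 4.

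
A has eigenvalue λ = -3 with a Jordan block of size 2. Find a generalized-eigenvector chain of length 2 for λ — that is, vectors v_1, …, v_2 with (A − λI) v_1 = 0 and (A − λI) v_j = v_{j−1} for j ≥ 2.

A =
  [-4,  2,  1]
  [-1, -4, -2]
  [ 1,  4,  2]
A Jordan chain for λ = -3 of length 2:
v_1 = (-1, -1, 1)ᵀ
v_2 = (1, 0, 0)ᵀ

Let N = A − (-3)·I. We want v_2 with N^2 v_2 = 0 but N^1 v_2 ≠ 0; then v_{j-1} := N · v_j for j = 2, …, 2.

Pick v_2 = (1, 0, 0)ᵀ.
Then v_1 = N · v_2 = (-1, -1, 1)ᵀ.

Sanity check: (A − (-3)·I) v_1 = (0, 0, 0)ᵀ = 0. ✓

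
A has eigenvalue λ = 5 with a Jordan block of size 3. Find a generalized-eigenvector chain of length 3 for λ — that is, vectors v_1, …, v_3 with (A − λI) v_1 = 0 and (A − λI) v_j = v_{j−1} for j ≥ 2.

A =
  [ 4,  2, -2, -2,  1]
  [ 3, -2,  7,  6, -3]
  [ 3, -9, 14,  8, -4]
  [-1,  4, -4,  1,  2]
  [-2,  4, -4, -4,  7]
A Jordan chain for λ = 5 of length 3:
v_1 = (0, -2, -2, 0, 0)ᵀ
v_2 = (0, -1, -3, 2, 0)ᵀ
v_3 = (2, 1, 0, 0, 0)ᵀ

Let N = A − (5)·I. We want v_3 with N^3 v_3 = 0 but N^2 v_3 ≠ 0; then v_{j-1} := N · v_j for j = 3, …, 2.

Pick v_3 = (2, 1, 0, 0, 0)ᵀ.
Then v_2 = N · v_3 = (0, -1, -3, 2, 0)ᵀ.
Then v_1 = N · v_2 = (0, -2, -2, 0, 0)ᵀ.

Sanity check: (A − (5)·I) v_1 = (0, 0, 0, 0, 0)ᵀ = 0. ✓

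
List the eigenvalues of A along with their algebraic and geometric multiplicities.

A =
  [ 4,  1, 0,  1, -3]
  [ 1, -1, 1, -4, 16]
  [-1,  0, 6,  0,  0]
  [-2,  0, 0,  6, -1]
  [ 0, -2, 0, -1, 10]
λ = 5: alg = 5, geom = 2

Step 1 — factor the characteristic polynomial to read off the algebraic multiplicities:
  χ_A(x) = (x - 5)^5

Step 2 — compute geometric multiplicities via the rank-nullity identity g(λ) = n − rank(A − λI):
  rank(A − (5)·I) = 3, so dim ker(A − (5)·I) = n − 3 = 2

Summary:
  λ = 5: algebraic multiplicity = 5, geometric multiplicity = 2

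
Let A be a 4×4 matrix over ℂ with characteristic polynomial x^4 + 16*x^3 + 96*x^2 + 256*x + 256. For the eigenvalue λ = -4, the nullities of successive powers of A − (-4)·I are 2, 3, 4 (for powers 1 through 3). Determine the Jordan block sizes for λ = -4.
Block sizes for λ = -4: [3, 1]

From the dimensions of kernels of powers, the number of Jordan blocks of size at least j is d_j − d_{j−1} where d_j = dim ker(N^j) (with d_0 = 0). Computing the differences gives [2, 1, 1].
The number of blocks of size exactly k is (#blocks of size ≥ k) − (#blocks of size ≥ k + 1), so the partition is: 1 block(s) of size 1, 1 block(s) of size 3.
In nonincreasing order the block sizes are [3, 1].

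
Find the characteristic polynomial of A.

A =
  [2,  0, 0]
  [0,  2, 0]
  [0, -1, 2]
x^3 - 6*x^2 + 12*x - 8

Expanding det(x·I − A) (e.g. by cofactor expansion or by noting that A is similar to its Jordan form J, which has the same characteristic polynomial as A) gives
  χ_A(x) = x^3 - 6*x^2 + 12*x - 8
which factors as (x - 2)^3. The eigenvalues (with algebraic multiplicities) are λ = 2 with multiplicity 3.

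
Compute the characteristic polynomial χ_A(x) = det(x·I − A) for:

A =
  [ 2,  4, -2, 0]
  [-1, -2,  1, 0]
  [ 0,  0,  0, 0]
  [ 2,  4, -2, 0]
x^4

Expanding det(x·I − A) (e.g. by cofactor expansion or by noting that A is similar to its Jordan form J, which has the same characteristic polynomial as A) gives
  χ_A(x) = x^4
which factors as x^4. The eigenvalues (with algebraic multiplicities) are λ = 0 with multiplicity 4.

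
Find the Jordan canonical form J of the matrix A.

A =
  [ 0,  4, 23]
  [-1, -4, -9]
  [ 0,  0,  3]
J_2(-2) ⊕ J_1(3)

The characteristic polynomial is
  det(x·I − A) = x^3 + x^2 - 8*x - 12 = (x - 3)*(x + 2)^2

Eigenvalues and multiplicities (the geometric multiplicity of λ is n − rank(A − λI), which equals the number of Jordan blocks for λ):
  λ = -2: algebraic multiplicity = 2, geometric multiplicity = 1
  λ = 3: algebraic multiplicity = 1, geometric multiplicity = 1

Determining the block sizes for each eigenvalue:
  λ = -2: one block (gm = 1), so the single block has size am = 2 → block sizes [2]
  λ = 3: one block (gm = 1), so the single block has size am = 1 → block sizes [1]

Assembling the blocks gives a Jordan form
J =
  [-2,  1, 0]
  [ 0, -2, 0]
  [ 0,  0, 3]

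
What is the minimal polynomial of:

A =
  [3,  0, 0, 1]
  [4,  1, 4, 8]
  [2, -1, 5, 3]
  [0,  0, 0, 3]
x^2 - 6*x + 9

The characteristic polynomial is χ_A(x) = (x - 3)^4, so the eigenvalues are known. The minimal polynomial is
  m_A(x) = Π_λ (x − λ)^{k_λ}
where k_λ is the size of the *largest* Jordan block for λ (equivalently, the smallest k with (A − λI)^k v = 0 for every generalised eigenvector v of λ).

  λ = 3: largest Jordan block has size 2, contributing (x − 3)^2

So m_A(x) = (x - 3)^2 = x^2 - 6*x + 9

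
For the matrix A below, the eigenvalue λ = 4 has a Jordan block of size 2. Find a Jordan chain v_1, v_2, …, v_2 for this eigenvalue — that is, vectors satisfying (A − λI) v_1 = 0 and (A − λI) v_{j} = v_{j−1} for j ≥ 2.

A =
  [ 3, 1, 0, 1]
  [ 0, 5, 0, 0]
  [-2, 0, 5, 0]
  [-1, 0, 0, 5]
A Jordan chain for λ = 4 of length 2:
v_1 = (-1, 0, -2, -1)ᵀ
v_2 = (1, 0, 0, 0)ᵀ

Let N = A − (4)·I. We want v_2 with N^2 v_2 = 0 but N^1 v_2 ≠ 0; then v_{j-1} := N · v_j for j = 2, …, 2.

Pick v_2 = (1, 0, 0, 0)ᵀ.
Then v_1 = N · v_2 = (-1, 0, -2, -1)ᵀ.

Sanity check: (A − (4)·I) v_1 = (0, 0, 0, 0)ᵀ = 0. ✓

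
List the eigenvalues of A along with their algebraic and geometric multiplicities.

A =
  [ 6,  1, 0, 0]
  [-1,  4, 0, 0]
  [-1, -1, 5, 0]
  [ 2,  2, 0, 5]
λ = 5: alg = 4, geom = 3

Step 1 — factor the characteristic polynomial to read off the algebraic multiplicities:
  χ_A(x) = (x - 5)^4

Step 2 — compute geometric multiplicities via the rank-nullity identity g(λ) = n − rank(A − λI):
  rank(A − (5)·I) = 1, so dim ker(A − (5)·I) = n − 1 = 3

Summary:
  λ = 5: algebraic multiplicity = 4, geometric multiplicity = 3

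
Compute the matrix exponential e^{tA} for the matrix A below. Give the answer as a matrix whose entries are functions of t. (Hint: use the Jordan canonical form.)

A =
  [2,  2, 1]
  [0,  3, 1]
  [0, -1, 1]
e^{tA} =
  [exp(2*t), t^2*exp(2*t)/2 + 2*t*exp(2*t), t^2*exp(2*t)/2 + t*exp(2*t)]
  [0, t*exp(2*t) + exp(2*t), t*exp(2*t)]
  [0, -t*exp(2*t), -t*exp(2*t) + exp(2*t)]

Strategy: write A = P · J · P⁻¹ where J is a Jordan canonical form, so e^{tA} = P · e^{tJ} · P⁻¹, and e^{tJ} can be computed block-by-block.

A has Jordan form
J =
  [2, 1, 0]
  [0, 2, 1]
  [0, 0, 2]
(up to reordering of blocks).

Per-block formulas:
  For a 3×3 Jordan block J_3(2): exp(t · J_3(2)) = e^(2t)·(I + t·N + (t^2/2)·N^2), where N is the 3×3 nilpotent shift.

After assembling e^{tJ} and conjugating by P, we get:

e^{tA} =
  [exp(2*t), t^2*exp(2*t)/2 + 2*t*exp(2*t), t^2*exp(2*t)/2 + t*exp(2*t)]
  [0, t*exp(2*t) + exp(2*t), t*exp(2*t)]
  [0, -t*exp(2*t), -t*exp(2*t) + exp(2*t)]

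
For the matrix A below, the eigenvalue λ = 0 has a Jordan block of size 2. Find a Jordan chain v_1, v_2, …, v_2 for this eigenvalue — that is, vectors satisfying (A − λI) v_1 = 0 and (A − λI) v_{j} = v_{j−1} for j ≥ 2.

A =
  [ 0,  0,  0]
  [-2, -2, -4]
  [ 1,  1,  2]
A Jordan chain for λ = 0 of length 2:
v_1 = (0, -2, 1)ᵀ
v_2 = (1, 0, 0)ᵀ

Let N = A − (0)·I. We want v_2 with N^2 v_2 = 0 but N^1 v_2 ≠ 0; then v_{j-1} := N · v_j for j = 2, …, 2.

Pick v_2 = (1, 0, 0)ᵀ.
Then v_1 = N · v_2 = (0, -2, 1)ᵀ.

Sanity check: (A − (0)·I) v_1 = (0, 0, 0)ᵀ = 0. ✓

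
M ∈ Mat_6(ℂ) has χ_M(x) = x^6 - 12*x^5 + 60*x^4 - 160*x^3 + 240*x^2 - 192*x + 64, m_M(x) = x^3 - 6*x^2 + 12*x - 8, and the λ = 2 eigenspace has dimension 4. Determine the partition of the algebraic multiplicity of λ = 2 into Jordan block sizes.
Block sizes for λ = 2: [3, 1, 1, 1]

Step 1 — from the characteristic polynomial, algebraic multiplicity of λ = 2 is 6. From dim ker(M − (2)·I) = 4, there are exactly 4 Jordan blocks for λ = 2.
Step 2 — from the minimal polynomial, the factor (x − 2)^3 tells us the largest block for λ = 2 has size 3.
Step 3 — with total size 6, 4 blocks, and largest block 3, the block sizes (in nonincreasing order) are [3, 1, 1, 1].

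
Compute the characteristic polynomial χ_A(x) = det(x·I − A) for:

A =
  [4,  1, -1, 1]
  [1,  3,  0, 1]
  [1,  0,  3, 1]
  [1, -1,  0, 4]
x^4 - 14*x^3 + 73*x^2 - 168*x + 144

Expanding det(x·I − A) (e.g. by cofactor expansion or by noting that A is similar to its Jordan form J, which has the same characteristic polynomial as A) gives
  χ_A(x) = x^4 - 14*x^3 + 73*x^2 - 168*x + 144
which factors as (x - 4)^2*(x - 3)^2. The eigenvalues (with algebraic multiplicities) are λ = 3 with multiplicity 2, λ = 4 with multiplicity 2.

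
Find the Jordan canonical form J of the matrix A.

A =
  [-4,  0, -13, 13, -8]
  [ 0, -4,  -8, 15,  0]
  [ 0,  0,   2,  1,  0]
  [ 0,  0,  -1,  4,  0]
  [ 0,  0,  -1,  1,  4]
J_1(-4) ⊕ J_1(-4) ⊕ J_2(3) ⊕ J_1(4)

The characteristic polynomial is
  det(x·I − A) = x^5 - 2*x^4 - 31*x^3 + 68*x^2 + 240*x - 576 = (x - 4)*(x - 3)^2*(x + 4)^2

Eigenvalues and multiplicities (the geometric multiplicity of λ is n − rank(A − λI), which equals the number of Jordan blocks for λ):
  λ = -4: algebraic multiplicity = 2, geometric multiplicity = 2
  λ = 3: algebraic multiplicity = 2, geometric multiplicity = 1
  λ = 4: algebraic multiplicity = 1, geometric multiplicity = 1

Determining the block sizes for each eigenvalue:
  λ = -4: gm = am = 2, so every block has size 1 → block sizes [1, 1]
  λ = 3: one block (gm = 1), so the single block has size am = 2 → block sizes [2]
  λ = 4: one block (gm = 1), so the single block has size am = 1 → block sizes [1]

Assembling the blocks gives a Jordan form
J =
  [-4,  0, 0, 0, 0]
  [ 0, -4, 0, 0, 0]
  [ 0,  0, 3, 1, 0]
  [ 0,  0, 0, 3, 0]
  [ 0,  0, 0, 0, 4]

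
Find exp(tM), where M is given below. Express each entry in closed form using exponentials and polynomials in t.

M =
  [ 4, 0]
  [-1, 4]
e^{tM} =
  [exp(4*t), 0]
  [-t*exp(4*t), exp(4*t)]

Strategy: write M = P · J · P⁻¹ where J is a Jordan canonical form, so e^{tM} = P · e^{tJ} · P⁻¹, and e^{tJ} can be computed block-by-block.

M has Jordan form
J =
  [4, 1]
  [0, 4]
(up to reordering of blocks).

Per-block formulas:
  For a 2×2 Jordan block J_2(4): exp(t · J_2(4)) = e^(4t)·(I + t·N), where N is the 2×2 nilpotent shift.

After assembling e^{tJ} and conjugating by P, we get:

e^{tM} =
  [exp(4*t), 0]
  [-t*exp(4*t), exp(4*t)]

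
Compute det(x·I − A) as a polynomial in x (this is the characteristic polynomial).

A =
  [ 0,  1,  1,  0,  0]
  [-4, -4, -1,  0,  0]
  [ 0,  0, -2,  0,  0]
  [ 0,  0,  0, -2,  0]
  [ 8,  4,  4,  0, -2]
x^5 + 10*x^4 + 40*x^3 + 80*x^2 + 80*x + 32

Expanding det(x·I − A) (e.g. by cofactor expansion or by noting that A is similar to its Jordan form J, which has the same characteristic polynomial as A) gives
  χ_A(x) = x^5 + 10*x^4 + 40*x^3 + 80*x^2 + 80*x + 32
which factors as (x + 2)^5. The eigenvalues (with algebraic multiplicities) are λ = -2 with multiplicity 5.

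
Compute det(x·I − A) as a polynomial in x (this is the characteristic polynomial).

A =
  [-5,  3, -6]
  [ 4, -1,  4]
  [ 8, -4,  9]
x^3 - 3*x^2 + 3*x - 1

Expanding det(x·I − A) (e.g. by cofactor expansion or by noting that A is similar to its Jordan form J, which has the same characteristic polynomial as A) gives
  χ_A(x) = x^3 - 3*x^2 + 3*x - 1
which factors as (x - 1)^3. The eigenvalues (with algebraic multiplicities) are λ = 1 with multiplicity 3.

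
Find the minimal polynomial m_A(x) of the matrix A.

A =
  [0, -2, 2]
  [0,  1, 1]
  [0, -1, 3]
x^3 - 4*x^2 + 4*x

The characteristic polynomial is χ_A(x) = x*(x - 2)^2, so the eigenvalues are known. The minimal polynomial is
  m_A(x) = Π_λ (x − λ)^{k_λ}
where k_λ is the size of the *largest* Jordan block for λ (equivalently, the smallest k with (A − λI)^k v = 0 for every generalised eigenvector v of λ).

  λ = 0: largest Jordan block has size 1, contributing (x − 0)
  λ = 2: largest Jordan block has size 2, contributing (x − 2)^2

So m_A(x) = x*(x - 2)^2 = x^3 - 4*x^2 + 4*x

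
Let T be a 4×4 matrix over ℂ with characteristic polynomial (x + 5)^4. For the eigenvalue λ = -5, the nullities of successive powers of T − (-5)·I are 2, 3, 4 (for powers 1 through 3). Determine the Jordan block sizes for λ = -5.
Block sizes for λ = -5: [3, 1]

From the dimensions of kernels of powers, the number of Jordan blocks of size at least j is d_j − d_{j−1} where d_j = dim ker(N^j) (with d_0 = 0). Computing the differences gives [2, 1, 1].
The number of blocks of size exactly k is (#blocks of size ≥ k) − (#blocks of size ≥ k + 1), so the partition is: 1 block(s) of size 1, 1 block(s) of size 3.
In nonincreasing order the block sizes are [3, 1].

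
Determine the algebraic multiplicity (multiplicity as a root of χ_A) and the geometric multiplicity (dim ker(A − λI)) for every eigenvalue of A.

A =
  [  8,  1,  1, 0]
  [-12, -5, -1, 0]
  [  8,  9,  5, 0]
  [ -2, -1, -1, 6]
λ = -4: alg = 1, geom = 1; λ = 6: alg = 3, geom = 2

Step 1 — factor the characteristic polynomial to read off the algebraic multiplicities:
  χ_A(x) = (x - 6)^3*(x + 4)

Step 2 — compute geometric multiplicities via the rank-nullity identity g(λ) = n − rank(A − λI):
  rank(A − (-4)·I) = 3, so dim ker(A − (-4)·I) = n − 3 = 1
  rank(A − (6)·I) = 2, so dim ker(A − (6)·I) = n − 2 = 2

Summary:
  λ = -4: algebraic multiplicity = 1, geometric multiplicity = 1
  λ = 6: algebraic multiplicity = 3, geometric multiplicity = 2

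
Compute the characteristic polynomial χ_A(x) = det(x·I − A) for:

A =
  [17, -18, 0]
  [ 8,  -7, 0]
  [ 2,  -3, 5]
x^3 - 15*x^2 + 75*x - 125

Expanding det(x·I − A) (e.g. by cofactor expansion or by noting that A is similar to its Jordan form J, which has the same characteristic polynomial as A) gives
  χ_A(x) = x^3 - 15*x^2 + 75*x - 125
which factors as (x - 5)^3. The eigenvalues (with algebraic multiplicities) are λ = 5 with multiplicity 3.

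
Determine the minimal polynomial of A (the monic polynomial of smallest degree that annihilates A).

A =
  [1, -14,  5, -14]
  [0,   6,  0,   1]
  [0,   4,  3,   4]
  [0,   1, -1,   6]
x^4 - 16*x^3 + 90*x^2 - 200*x + 125

The characteristic polynomial is χ_A(x) = (x - 5)^3*(x - 1), so the eigenvalues are known. The minimal polynomial is
  m_A(x) = Π_λ (x − λ)^{k_λ}
where k_λ is the size of the *largest* Jordan block for λ (equivalently, the smallest k with (A − λI)^k v = 0 for every generalised eigenvector v of λ).

  λ = 1: largest Jordan block has size 1, contributing (x − 1)
  λ = 5: largest Jordan block has size 3, contributing (x − 5)^3

So m_A(x) = (x - 5)^3*(x - 1) = x^4 - 16*x^3 + 90*x^2 - 200*x + 125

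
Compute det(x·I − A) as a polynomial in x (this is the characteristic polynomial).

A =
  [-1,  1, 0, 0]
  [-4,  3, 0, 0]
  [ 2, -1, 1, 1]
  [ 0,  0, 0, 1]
x^4 - 4*x^3 + 6*x^2 - 4*x + 1

Expanding det(x·I − A) (e.g. by cofactor expansion or by noting that A is similar to its Jordan form J, which has the same characteristic polynomial as A) gives
  χ_A(x) = x^4 - 4*x^3 + 6*x^2 - 4*x + 1
which factors as (x - 1)^4. The eigenvalues (with algebraic multiplicities) are λ = 1 with multiplicity 4.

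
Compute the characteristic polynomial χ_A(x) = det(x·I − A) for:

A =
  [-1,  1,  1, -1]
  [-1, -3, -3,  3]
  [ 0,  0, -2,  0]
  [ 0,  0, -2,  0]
x^4 + 6*x^3 + 12*x^2 + 8*x

Expanding det(x·I − A) (e.g. by cofactor expansion or by noting that A is similar to its Jordan form J, which has the same characteristic polynomial as A) gives
  χ_A(x) = x^4 + 6*x^3 + 12*x^2 + 8*x
which factors as x*(x + 2)^3. The eigenvalues (with algebraic multiplicities) are λ = -2 with multiplicity 3, λ = 0 with multiplicity 1.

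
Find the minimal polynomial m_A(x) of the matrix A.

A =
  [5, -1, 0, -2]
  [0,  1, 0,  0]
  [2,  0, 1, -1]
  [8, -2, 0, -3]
x^2 - 2*x + 1

The characteristic polynomial is χ_A(x) = (x - 1)^4, so the eigenvalues are known. The minimal polynomial is
  m_A(x) = Π_λ (x − λ)^{k_λ}
where k_λ is the size of the *largest* Jordan block for λ (equivalently, the smallest k with (A − λI)^k v = 0 for every generalised eigenvector v of λ).

  λ = 1: largest Jordan block has size 2, contributing (x − 1)^2

So m_A(x) = (x - 1)^2 = x^2 - 2*x + 1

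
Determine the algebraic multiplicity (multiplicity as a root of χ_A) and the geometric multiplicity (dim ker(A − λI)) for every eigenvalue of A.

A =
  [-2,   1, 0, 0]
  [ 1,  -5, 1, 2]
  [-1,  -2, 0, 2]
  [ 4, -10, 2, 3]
λ = -1: alg = 4, geom = 2

Step 1 — factor the characteristic polynomial to read off the algebraic multiplicities:
  χ_A(x) = (x + 1)^4

Step 2 — compute geometric multiplicities via the rank-nullity identity g(λ) = n − rank(A − λI):
  rank(A − (-1)·I) = 2, so dim ker(A − (-1)·I) = n − 2 = 2

Summary:
  λ = -1: algebraic multiplicity = 4, geometric multiplicity = 2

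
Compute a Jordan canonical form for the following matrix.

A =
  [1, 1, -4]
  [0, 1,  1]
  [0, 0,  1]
J_3(1)

The characteristic polynomial is
  det(x·I − A) = x^3 - 3*x^2 + 3*x - 1 = (x - 1)^3

Eigenvalues and multiplicities (the geometric multiplicity of λ is n − rank(A − λI), which equals the number of Jordan blocks for λ):
  λ = 1: algebraic multiplicity = 3, geometric multiplicity = 1

Determining the block sizes for each eigenvalue:
  λ = 1: one block (gm = 1), so the single block has size am = 3 → block sizes [3]

Assembling the blocks gives a Jordan form
J =
  [1, 1, 0]
  [0, 1, 1]
  [0, 0, 1]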